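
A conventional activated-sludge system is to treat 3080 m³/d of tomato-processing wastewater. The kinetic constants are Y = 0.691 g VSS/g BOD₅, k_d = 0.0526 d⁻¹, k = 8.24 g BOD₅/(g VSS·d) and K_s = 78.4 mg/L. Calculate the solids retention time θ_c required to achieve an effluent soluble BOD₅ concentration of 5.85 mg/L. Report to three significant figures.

θ_c ≈ 2.92 d

Specific growth rate at S = 5.85 mg/L: μ = YkS/(K_s+S) = 0.691·8.24·5.85/(78.4+5.85) = 0.3954 d⁻¹.
Then 1/θ_c = μ − k_d = 0.3954 − 0.0526 = 0.3428 d⁻¹, giving θ_c = 2.918 d.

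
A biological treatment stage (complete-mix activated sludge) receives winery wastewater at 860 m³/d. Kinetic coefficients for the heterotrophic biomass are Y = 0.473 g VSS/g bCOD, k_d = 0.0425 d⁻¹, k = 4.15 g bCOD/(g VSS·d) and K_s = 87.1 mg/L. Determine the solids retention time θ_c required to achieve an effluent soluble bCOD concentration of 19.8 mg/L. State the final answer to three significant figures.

θ_c ≈ 3.11 d

Specific growth rate at S = 19.8 mg/L: μ = YkS/(K_s+S) = 0.473·4.15·19.8/(87.1+19.8) = 0.3636 d⁻¹.
1/θ_c = 0.3636 − 0.0425 = 0.3211 d⁻¹, so θ_c = 3.115 d.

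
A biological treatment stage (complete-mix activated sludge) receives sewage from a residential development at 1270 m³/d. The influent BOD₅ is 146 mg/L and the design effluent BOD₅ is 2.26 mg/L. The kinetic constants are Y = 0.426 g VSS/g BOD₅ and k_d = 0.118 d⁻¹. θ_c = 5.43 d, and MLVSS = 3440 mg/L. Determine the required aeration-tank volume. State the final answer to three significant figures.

V ≈ 74.8 m³

Steady-state biomass mass balance: V·X·(1 + k_d·θ_c) = Y·Q·(S₀ − S)·θ_c, so V = 0.426 × 1270 × (146 − 2.26) × 5.43 / [3440 × (1 + 0.118 × 5.43)] = 4.22×10^5 / 5644 = 74.82 m³.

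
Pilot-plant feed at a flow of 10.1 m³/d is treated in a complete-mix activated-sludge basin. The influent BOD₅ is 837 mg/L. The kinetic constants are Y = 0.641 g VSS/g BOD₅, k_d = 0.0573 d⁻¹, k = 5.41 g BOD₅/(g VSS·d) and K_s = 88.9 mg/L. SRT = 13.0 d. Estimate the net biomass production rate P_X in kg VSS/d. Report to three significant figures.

P_X ≈ 3.09 kg VSS/d

From the Monod/SRT balance for a CMAS, S = K_s·(1+k_d θ_c)/[θ_c·(Y k − k_d) − 1] = 88.9 × (1 + 0.0573 × 13.0) / [13.0 × (0.641 × 5.41 − 0.0573) − 1] = 155.1 / 43.34 = 3.579 mg/L.
The observed yield is Y_obs = Y/(1 + k_d·θ_c) = 0.641 / (1 + 0.0573 × 13.0) = 0.641 / 1.745 = 0.3674 g VSS per g BOD₅ removed.
Substrate removed = Q·(S₀ − S) = 10.1 m³/d × (837 − 3.58) g/m³ = 8.42×10^3 g/d = 8.418 kg/d.
So the net sludge growth is P_X = 0.3674 × 8.418 = 3.092 kg VSS/d.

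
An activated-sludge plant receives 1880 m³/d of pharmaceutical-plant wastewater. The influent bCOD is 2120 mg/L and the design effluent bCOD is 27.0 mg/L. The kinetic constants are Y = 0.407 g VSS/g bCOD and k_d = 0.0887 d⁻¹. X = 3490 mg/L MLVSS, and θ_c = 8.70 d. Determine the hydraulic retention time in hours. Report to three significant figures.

τ ≈ 28.8 h

Steady-state biomass mass balance: V·X·(1 + k_d·θ_c) = Y·Q·(S₀ − S)·θ_c, so V = 0.407 × 1880 × (2120 − 27.0) × 8.70 / [3490 × (1 + 0.0887 × 8.70)] = 1.39×10^7 / 6183 = 2253 m³.
τ = V/Q = 2253/1880 = 1.199 d, or 28.77 h.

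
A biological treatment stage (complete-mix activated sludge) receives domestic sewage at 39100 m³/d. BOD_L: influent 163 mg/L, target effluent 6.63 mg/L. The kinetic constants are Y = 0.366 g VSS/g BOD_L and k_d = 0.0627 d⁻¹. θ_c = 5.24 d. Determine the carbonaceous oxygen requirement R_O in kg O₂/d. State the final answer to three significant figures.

Observed yield with endogenous decay: Y_obs = Y / (1 + k_d·θ_c) = 0.366 / (1 + 0.0627 × 5.24) = 0.366 / 1.329 = 0.2755 g VSS/g BOD_L.
ΔS = 163 − 6.63 = 156.4 mg/L, so the substrate removal rate is 39100 × 156.4/1000 = 6114 kg BOD_L/d.
P_X = Y_obs·Q·(S₀ − S) = 0.2755 × 6114 = 1684 kg VSS/d.
R_O = Q·(S₀ − S) − 1.42·P_X = 6114 − 1.42 × 1684 = 3722 kg O₂/d.

R_O ≈ 3720 kg O₂/d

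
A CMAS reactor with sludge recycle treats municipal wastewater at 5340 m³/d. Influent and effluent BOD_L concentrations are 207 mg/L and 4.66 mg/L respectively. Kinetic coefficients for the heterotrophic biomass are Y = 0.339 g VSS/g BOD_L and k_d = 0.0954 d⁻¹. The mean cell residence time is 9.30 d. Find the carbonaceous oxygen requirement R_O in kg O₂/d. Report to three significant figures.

R_O ≈ 805 kg O₂/d

The observed yield is Y_obs = Y/(1 + k_d·θ_c) = 0.339 / (1 + 0.0954 × 9.30) = 0.339 / 1.887 = 0.1796 g VSS per g BOD_L removed.
Q·(S₀ − S) = 5340 × (207 − 4.66) × 10⁻³ = 1080 kg/d removed.
Biomass synthesised: P_X = Y_obs × 1080 = 194.1 kg VSS/d.
R_O = Q·(S₀ − S) − 1.42·P_X = 1080 − 1.42 × 194.1 = 804.9 kg O₂/d.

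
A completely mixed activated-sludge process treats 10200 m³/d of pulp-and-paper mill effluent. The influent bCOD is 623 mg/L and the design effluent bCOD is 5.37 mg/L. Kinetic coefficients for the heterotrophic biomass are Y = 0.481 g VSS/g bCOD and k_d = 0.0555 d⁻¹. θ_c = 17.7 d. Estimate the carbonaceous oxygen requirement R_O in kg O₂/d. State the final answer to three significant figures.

R_O ≈ 4130 kg O₂/d

Y_obs = Y / (1 + k_d θ_c) = 0.481 / (1 + 0.0555 × 17.7) = 0.481 / 1.982 = 0.2426.
Substrate removed = Q·(S₀ − S) = 10200 m³/d × (623 − 5.37) g/m³ = 6.3×10^6 g/d = 6300 kg/d.
P_X = Y_obs·Q·(S₀ − S) = 0.2426 × 6300 = 1529 kg VSS/d.
R_O = Q·(S₀ − S) − 1.42·P_X = 6300 − 1.42 × 1529 = 4129 kg O₂/d.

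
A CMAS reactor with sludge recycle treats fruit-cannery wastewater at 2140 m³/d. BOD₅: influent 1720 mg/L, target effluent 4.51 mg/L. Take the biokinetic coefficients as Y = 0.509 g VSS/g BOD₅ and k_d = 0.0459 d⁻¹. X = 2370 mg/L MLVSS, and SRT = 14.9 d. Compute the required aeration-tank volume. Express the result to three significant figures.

V ≈ 6980 m³

Rearranging the biomass balance for a CMAS with decay, V = Y·Q·ΔS·θ_c / [X·(1+k_d θ_c)] = 0.509 × 2140 × (1720 − 4.51) × 14.9 / [2370 × (1 + 0.0459 × 14.9)] = 2.78×10^7 / 3991 = 6977 m³.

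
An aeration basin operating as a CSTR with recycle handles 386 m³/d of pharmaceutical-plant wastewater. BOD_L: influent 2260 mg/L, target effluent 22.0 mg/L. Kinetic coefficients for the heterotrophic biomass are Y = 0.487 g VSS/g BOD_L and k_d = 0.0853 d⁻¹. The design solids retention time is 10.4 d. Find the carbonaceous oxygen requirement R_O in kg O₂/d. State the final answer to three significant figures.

R_O ≈ 547 kg O₂/d

The observed yield is Y_obs = Y/(1 + k_d·θ_c) = 0.487 / (1 + 0.0853 × 10.4) = 0.487 / 1.887 = 0.2581 g VSS per g BOD_L removed.
ΔS = 2260 − 22.0 = 2238 mg/L, so the substrate removal rate is 386 × 2238/1000 = 863.9 kg BOD_L/d.
Net sludge production P_X = 0.2581 × 863.9 = 222.9 kg VSS/d.
Carbonaceous O₂ demand = substrate oxidised − cell-mass equivalent = 863.9 − 1.42 × 222.9 = 547.3 kg O₂/d.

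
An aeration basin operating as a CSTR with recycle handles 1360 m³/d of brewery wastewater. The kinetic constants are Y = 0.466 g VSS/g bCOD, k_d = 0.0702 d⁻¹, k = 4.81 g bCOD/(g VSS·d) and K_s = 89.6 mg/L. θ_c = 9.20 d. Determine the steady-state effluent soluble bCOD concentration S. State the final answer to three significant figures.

S ≈ 7.77 mg/L

From the Monod/SRT balance for a CMAS, S = K_s·(1+k_d θ_c)/[θ_c·(Y k − k_d) − 1] = 89.6 × (1 + 0.0702 × 9.20) / [9.20 × (0.466 × 4.81 − 0.0702) − 1] = 147.5 / 18.98 = 7.771 mg/L.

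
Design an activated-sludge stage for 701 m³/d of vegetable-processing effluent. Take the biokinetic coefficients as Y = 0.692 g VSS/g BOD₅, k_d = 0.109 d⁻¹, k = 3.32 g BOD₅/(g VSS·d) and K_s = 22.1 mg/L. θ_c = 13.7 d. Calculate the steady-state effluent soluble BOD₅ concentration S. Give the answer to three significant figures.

S ≈ 1.90 mg/L

Effluent substrate depends only on kinetics and SRT: S = K_s(1 + k_d θ_c) / [θ_c(Yk − k_d) − 1] = 22.1 × (1 + 0.109 × 13.7) / [13.7 × (0.692 × 3.32 − 0.109) − 1] = 55.10 / 28.98 = 1.901 mg/L.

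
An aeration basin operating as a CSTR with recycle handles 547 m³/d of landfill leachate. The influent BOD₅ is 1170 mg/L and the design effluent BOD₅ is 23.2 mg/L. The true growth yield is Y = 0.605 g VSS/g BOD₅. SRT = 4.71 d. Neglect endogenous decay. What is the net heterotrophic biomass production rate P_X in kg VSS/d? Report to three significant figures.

P_X ≈ 380 kg VSS/d

Since k_d ≈ 0, Y_obs = Y = 0.605 g VSS/g BOD₅.
ΔS = 1170 − 23.2 = 1147 mg/L, so the substrate removal rate is 547 × 1147/1000 = 627.3 kg BOD₅/d.
Net biomass production P_X = Y_obs × Q·(S₀ − S) = 0.6050 × 627.3 = 379.5 kg VSS/d.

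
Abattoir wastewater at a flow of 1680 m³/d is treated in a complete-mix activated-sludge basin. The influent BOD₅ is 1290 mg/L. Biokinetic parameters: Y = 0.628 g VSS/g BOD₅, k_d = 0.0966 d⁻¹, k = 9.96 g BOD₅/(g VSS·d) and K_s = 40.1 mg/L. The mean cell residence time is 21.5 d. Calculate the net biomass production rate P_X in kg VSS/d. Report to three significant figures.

From the Monod/SRT balance for a CMAS, S = K_s·(1+k_d θ_c)/[θ_c·(Y k − k_d) − 1] = 40.1 × (1 + 0.0966 × 21.5) / [21.5 × (0.628 × 9.96 − 0.0966) − 1] = 123.4 / 131.4 = 0.9390 mg/L.
Y_obs = Y / (1 + k_d θ_c) = 0.628 / (1 + 0.0966 × 21.5) = 0.628 / 3.077 = 0.2041.
Q·(S₀ − S) = 1680 × (1290 − 0.939) × 10⁻³ = 2166 kg/d removed.
So the net sludge growth is P_X = 0.2041 × 2166 = 442.0 kg VSS/d.

P_X ≈ 442 kg VSS/d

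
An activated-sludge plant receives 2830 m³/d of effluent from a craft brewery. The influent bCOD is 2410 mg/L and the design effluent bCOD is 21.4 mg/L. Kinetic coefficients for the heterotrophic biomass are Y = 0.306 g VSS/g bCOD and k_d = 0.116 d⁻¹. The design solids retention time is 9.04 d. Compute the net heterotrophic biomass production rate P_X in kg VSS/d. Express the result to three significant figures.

The observed yield is Y_obs = Y/(1 + k_d·θ_c) = 0.306 / (1 + 0.116 × 9.04) = 0.306 / 2.049 = 0.1494 g VSS per g bCOD removed.
ΔS = 2410 − 21.4 = 2389 mg/L, so the substrate removal rate is 2830 × 2389/1000 = 6760 kg bCOD/d.
P_X = Y_obs · Q(S₀ − S) = 0.1494 × 6760 = 1010 kg VSS/d.

P_X ≈ 1010 kg VSS/d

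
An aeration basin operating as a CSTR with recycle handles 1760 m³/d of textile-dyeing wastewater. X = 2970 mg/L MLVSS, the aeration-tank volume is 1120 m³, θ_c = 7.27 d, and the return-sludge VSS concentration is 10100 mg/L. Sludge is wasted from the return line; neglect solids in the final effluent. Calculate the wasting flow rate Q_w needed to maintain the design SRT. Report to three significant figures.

Q_w = (V·X)/(θ_c X_r) = 1120 × 2970 / (7.27 × 10100) = 45.30 m³/d.

Q_w ≈ 45.3 m³/d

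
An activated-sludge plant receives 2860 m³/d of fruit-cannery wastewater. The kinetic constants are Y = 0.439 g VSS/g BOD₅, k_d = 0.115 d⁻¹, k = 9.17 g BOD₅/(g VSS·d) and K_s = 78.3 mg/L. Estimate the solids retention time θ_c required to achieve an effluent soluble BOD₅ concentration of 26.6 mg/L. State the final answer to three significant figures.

Specific growth rate at S = 26.6 mg/L: μ = YkS/(K_s+S) = 0.439·9.17·26.6/(78.3+26.6) = 1.021 d⁻¹.
1/θ_c = 1.021 − 0.115 = 0.9058 d⁻¹, so θ_c = 1.104 d.

θ_c ≈ 1.10 d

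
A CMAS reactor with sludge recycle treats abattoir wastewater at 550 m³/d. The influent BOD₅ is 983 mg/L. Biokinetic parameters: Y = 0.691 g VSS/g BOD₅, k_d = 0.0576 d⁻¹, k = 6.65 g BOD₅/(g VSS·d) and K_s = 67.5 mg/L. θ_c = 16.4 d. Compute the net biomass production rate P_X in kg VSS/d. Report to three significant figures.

P_X ≈ 192 kg VSS/d

For a completely mixed reactor with recycle the Lawrence–McCarty relation gives S = K_s·(1 + k_d·θ_c) / [θ_c·(Y·k − k_d) − 1] = 67.5 × (1 + 0.0576 × 16.4) / [16.4 × (0.691 × 6.65 − 0.0576) − 1] = 131.3 / 73.42 = 1.788 mg/L.
The observed yield is Y_obs = Y/(1 + k_d·θ_c) = 0.691 / (1 + 0.0576 × 16.4) = 0.691 / 1.945 = 0.3553 g VSS per g BOD₅ removed.
Q·(S₀ − S) = 550 × (983 − 1.79) × 10⁻³ = 539.7 kg/d removed.
P_X = Y_obs · Q(S₀ − S) = 0.3553 × 539.7 = 191.8 kg VSS/d.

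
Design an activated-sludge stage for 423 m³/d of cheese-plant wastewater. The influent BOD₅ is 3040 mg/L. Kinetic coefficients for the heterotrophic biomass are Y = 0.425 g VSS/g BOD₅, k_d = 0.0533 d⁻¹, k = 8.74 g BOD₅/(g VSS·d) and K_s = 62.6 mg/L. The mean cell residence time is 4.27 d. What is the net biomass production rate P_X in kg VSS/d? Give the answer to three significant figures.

Effluent substrate depends only on kinetics and SRT: S = K_s(1 + k_d θ_c) / [θ_c(Yk − k_d) − 1] = 62.6 × (1 + 0.0533 × 4.27) / [4.27 × (0.425 × 8.74 − 0.0533) − 1] = 76.85 / 14.63 = 5.252 mg/L.
Correct the yield for decay: Y_obs = Y/(1 + k_d θ_c) = 0.425 / (1 + 0.0533 × 4.27) = 0.425 / 1.228 = 0.3462.
Mass of BOD₅ removed per day: Q(S₀ − S) = 423 × 3035 g/m³ = 1284 kg/d.
Biomass produced: P_X = Y_obs·Q·ΔS = 0.3462 × 1284 ≈ 444.4 kg VSS/d.

P_X ≈ 444 kg VSS/d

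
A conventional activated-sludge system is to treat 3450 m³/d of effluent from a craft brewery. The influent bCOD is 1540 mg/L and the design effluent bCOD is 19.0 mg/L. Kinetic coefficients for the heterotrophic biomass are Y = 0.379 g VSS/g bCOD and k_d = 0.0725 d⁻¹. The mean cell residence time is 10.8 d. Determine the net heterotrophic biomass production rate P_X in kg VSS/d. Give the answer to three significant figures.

P_X ≈ 1120 kg VSS/d

Observed yield with endogenous decay: Y_obs = Y / (1 + k_d·θ_c) = 0.379 / (1 + 0.0725 × 10.8) = 0.379 / 1.783 = 0.2126 g VSS/g bCOD.
Q·(S₀ − S) = 3450 × (1540 − 19.0) × 10⁻³ = 5247 kg/d removed.
Net biomass production P_X = Y_obs × Q·(S₀ − S) = 0.2126 × 5247 = 1115 kg VSS/d.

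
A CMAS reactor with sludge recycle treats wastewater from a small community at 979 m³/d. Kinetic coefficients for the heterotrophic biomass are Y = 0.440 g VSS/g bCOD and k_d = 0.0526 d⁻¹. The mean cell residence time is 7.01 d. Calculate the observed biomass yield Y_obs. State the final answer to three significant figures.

Observed yield with endogenous decay: Y_obs = Y / (1 + k_d·θ_c) = 0.440 / (1 + 0.0526 × 7.01) = 0.440 / 1.369 = 0.3215 g VSS/g bCOD.

Y_obs ≈ 0.321 g VSS/g bCOD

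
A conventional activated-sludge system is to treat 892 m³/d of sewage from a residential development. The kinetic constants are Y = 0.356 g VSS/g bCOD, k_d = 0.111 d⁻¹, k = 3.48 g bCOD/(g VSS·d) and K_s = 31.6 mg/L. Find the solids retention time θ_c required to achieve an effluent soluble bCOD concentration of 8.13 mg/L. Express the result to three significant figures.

At the target effluent, Y k S/(K_s+S) = 0.356×3.48×8.13/39.73 = 0.2535 d⁻¹.
1/θ_c = 0.2535 − 0.111 = 0.1425 d⁻¹, so θ_c = 7.017 d.

θ_c ≈ 7.02 d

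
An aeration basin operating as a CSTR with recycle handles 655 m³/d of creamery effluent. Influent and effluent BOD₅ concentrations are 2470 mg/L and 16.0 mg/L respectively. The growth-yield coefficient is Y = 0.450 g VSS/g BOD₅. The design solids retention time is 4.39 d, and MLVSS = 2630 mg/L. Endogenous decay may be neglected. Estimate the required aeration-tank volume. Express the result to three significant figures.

With k_d = 0 the design equation reduces to V = Y Q (S₀−S) θ_c / X = 0.450 × 655 × (2470 − 16.0) × 4.39 / 2630 = 1207 m³.

V ≈ 1210 m³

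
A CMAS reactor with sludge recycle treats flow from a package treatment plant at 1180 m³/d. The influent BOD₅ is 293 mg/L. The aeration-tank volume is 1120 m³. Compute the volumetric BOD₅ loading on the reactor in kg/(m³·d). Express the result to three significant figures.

L_v = Q S₀ / V = 1180 × 293 × 10⁻³ / 1120 = 0.3087 kg/(m³·d).

L_v ≈ 0.309 kg BOD₅/(m³·d)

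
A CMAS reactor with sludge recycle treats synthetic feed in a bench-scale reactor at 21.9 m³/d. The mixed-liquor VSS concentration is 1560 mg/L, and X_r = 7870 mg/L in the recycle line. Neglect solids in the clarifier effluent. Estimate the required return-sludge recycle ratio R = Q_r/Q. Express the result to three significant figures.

R ≈ 0.247

R = Q_r/Q = X/(X_r − X) = 1560 / (7870 − 1560) = 0.2472.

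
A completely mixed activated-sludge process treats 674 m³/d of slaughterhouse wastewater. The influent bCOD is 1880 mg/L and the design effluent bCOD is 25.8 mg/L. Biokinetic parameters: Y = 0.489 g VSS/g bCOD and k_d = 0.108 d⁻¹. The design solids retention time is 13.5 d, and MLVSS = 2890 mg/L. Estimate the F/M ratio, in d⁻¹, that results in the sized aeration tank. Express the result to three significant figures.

F/M ≈ 0.378 d⁻¹

Steady-state biomass mass balance: V·X·(1 + k_d·θ_c) = Y·Q·(S₀ − S)·θ_c, so V = 0.489 × 674 × (1880 − 25.8) × 13.5 / [2890 × (1 + 0.108 × 13.5)] = 8.25×10^6 / 7104 = 1161 m³.
F/M = Q·S₀ / (V·X) = 674 × 1880 / (1161 × 2890) = 0.3775 g bCOD·(g VSS·d)⁻¹.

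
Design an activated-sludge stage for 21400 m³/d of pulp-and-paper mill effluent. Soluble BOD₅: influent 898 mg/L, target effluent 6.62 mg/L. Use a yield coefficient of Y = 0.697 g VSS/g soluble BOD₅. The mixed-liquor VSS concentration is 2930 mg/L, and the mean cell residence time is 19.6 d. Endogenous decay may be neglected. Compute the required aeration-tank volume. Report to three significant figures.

V ≈ 88900 m³

V·X = Y·Q·ΔS·θ_c gives V = 0.697 × 21400 × (898 − 6.62) × 19.6 / 2930 = 88940 m³.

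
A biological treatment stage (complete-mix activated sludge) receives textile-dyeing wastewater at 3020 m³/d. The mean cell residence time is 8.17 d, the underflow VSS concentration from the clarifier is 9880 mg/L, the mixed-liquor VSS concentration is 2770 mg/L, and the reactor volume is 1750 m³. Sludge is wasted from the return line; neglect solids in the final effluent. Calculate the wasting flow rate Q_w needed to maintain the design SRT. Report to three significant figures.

θ_c = V·X/(Q_w·X_r) when wasting from the recycle, so Q_w = V·X/(θ_c·X_r) = 1750 × 2770 / (8.17 × 9880) = 60.05 m³/d.

Q_w ≈ 60.1 m³/d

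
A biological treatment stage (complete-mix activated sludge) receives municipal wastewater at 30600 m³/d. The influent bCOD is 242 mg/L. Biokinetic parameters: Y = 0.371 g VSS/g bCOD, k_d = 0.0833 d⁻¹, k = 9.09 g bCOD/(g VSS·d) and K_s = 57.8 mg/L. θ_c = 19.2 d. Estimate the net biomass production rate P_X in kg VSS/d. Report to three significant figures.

P_X ≈ 1050 kg VSS/d

From the Monod/SRT balance for a CMAS, S = K_s·(1+k_d θ_c)/[θ_c·(Y k − k_d) − 1] = 57.8 × (1 + 0.0833 × 19.2) / [19.2 × (0.371 × 9.09 − 0.0833) − 1] = 150.2 / 62.15 = 2.417 mg/L.
Observed yield with endogenous decay: Y_obs = Y / (1 + k_d·θ_c) = 0.371 / (1 + 0.0833 × 19.2) = 0.371 / 2.599 = 0.1427 g VSS/g bCOD.
Substrate removed = Q·(S₀ − S) = 30600 m³/d × (242 − 2.42) g/m³ = 7.33×10^6 g/d = 7331 kg/d.
Biomass produced: P_X = Y_obs·Q·ΔS = 0.1427 × 7331 ≈ 1046 kg VSS/d.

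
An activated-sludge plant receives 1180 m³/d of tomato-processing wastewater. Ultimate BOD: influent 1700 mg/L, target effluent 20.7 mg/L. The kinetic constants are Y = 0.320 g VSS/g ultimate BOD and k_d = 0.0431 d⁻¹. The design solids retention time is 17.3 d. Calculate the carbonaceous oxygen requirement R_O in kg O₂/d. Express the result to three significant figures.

Observed yield with endogenous decay: Y_obs = Y / (1 + k_d·θ_c) = 0.320 / (1 + 0.0431 × 17.3) = 0.320 / 1.746 = 0.1833 g VSS/g ultimate BOD.
Substrate removed = Q·(S₀ − S) = 1180 m³/d × (1700 − 20.7) g/m³ = 1.98×10^6 g/d = 1982 kg/d.
Net sludge production P_X = 0.1833 × 1982 = 363.3 kg VSS/d.
R_O = Q·(S₀ − S) − 1.42·P_X = 1982 − 1.42 × 363.3 = 1466 kg O₂/d.

R_O ≈ 1470 kg O₂/d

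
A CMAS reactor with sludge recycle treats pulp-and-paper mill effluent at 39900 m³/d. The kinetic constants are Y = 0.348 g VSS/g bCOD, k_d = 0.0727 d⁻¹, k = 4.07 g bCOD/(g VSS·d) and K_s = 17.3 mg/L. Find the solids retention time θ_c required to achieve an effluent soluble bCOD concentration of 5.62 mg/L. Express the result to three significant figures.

Specific growth rate at S = 5.62 mg/L: μ = YkS/(K_s+S) = 0.348·4.07·5.62/(17.3+5.62) = 0.3473 d⁻¹.
θ_c = 1/(μ − k_d) = 1/(0.3473 − 0.0727) = 1/0.2746 = 3.642 d.

θ_c ≈ 3.64 d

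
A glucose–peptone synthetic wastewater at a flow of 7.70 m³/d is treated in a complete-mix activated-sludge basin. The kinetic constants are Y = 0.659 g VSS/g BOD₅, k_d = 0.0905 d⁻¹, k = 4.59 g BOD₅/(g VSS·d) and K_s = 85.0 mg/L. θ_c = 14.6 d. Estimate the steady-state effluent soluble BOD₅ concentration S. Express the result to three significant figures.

From the Monod/SRT balance for a CMAS, S = K_s·(1+k_d θ_c)/[θ_c·(Y k − k_d) − 1] = 85.0 × (1 + 0.0905 × 14.6) / [14.6 × (0.659 × 4.59 − 0.0905) − 1] = 197.3 / 41.84 = 4.716 mg/L.

S ≈ 4.72 mg/L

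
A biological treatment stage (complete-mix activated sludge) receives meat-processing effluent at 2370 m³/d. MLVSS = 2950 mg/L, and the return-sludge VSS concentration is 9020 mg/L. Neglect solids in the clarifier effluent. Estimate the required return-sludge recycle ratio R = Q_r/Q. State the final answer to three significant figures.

Mass balance around the secondary clarifier (neglecting effluent solids): R = X / (X_r − X) = 2950 / (9020 − 2950) = 0.4860.

R ≈ 0.486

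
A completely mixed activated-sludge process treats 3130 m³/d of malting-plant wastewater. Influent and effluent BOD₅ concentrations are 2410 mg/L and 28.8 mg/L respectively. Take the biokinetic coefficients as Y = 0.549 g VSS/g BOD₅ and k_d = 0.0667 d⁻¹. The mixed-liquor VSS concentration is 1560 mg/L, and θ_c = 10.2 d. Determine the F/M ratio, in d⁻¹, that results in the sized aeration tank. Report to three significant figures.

F/M ≈ 0.304 d⁻¹

From the SRT design equation V = Y Q (S₀−S) θ_c / [X (1 + k_d θ_c)] = 0.549 × 3130 × (2410 − 28.8) × 10.2 / [1560 × (1 + 0.0667 × 10.2)] = 4.17×10^7 / 2621 = 15922 m³.
F/M = applied load / biomass = Q·S₀/(V·X) = 3130 × 2410 / (15922 × 1560) = 0.3037 d⁻¹.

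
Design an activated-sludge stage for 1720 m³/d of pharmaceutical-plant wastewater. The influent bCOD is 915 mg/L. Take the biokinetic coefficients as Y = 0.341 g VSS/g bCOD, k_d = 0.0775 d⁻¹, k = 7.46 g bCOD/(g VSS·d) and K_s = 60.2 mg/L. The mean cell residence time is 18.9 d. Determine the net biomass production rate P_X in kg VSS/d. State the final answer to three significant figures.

P_X ≈ 217 kg VSS/d

For a completely mixed reactor with recycle the Lawrence–McCarty relation gives S = K_s·(1 + k_d·θ_c) / [θ_c·(Y·k − k_d) − 1] = 60.2 × (1 + 0.0775 × 18.9) / [18.9 × (0.341 × 7.46 − 0.0775) − 1] = 148.4 / 45.61 = 3.253 mg/L.
Observed yield with endogenous decay: Y_obs = Y / (1 + k_d·θ_c) = 0.341 / (1 + 0.0775 × 18.9) = 0.341 / 2.465 = 0.1384 g VSS/g bCOD.
ΔS = 915 − 3.25 = 911.8 mg/L, so the substrate removal rate is 1720 × 911.8/1000 = 1568 kg bCOD/d.
Biomass produced: P_X = Y_obs·Q·ΔS = 0.1384 × 1568 ≈ 217.0 kg VSS/d.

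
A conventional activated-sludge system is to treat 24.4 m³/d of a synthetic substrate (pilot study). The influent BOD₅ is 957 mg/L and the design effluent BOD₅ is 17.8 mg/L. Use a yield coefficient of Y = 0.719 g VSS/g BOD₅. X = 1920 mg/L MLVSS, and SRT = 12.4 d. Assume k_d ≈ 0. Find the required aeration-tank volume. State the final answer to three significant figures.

V ≈ 106 m³

With k_d = 0 the design equation reduces to V = Y Q (S₀−S) θ_c / X = 0.719 × 24.4 × (957 − 17.8) × 12.4 / 1920 = 106.4 m³.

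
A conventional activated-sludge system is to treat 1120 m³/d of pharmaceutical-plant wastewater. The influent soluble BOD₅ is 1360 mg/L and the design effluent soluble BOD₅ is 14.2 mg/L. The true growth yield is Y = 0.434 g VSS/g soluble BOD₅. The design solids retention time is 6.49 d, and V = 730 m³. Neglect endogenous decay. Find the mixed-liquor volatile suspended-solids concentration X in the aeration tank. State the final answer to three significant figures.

From V·X = Y·Q·(S₀ − S)·θ_c (decay neglected): X = 0.434 × 1120 × (1360 − 14.2) × 6.49 / 730 = 5816 mg/L.

X ≈ 5820 mg/L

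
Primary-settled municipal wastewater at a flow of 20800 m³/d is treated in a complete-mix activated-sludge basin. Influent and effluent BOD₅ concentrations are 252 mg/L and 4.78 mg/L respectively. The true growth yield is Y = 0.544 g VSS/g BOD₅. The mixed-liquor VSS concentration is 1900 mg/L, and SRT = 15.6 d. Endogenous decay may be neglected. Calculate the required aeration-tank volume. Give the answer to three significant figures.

Biomass mass balance (decay neglected): V·X = Y·Q·(S₀ − S)·θ_c, so V = 0.544 × 20800 × (252 − 4.78) × 15.6 / 1900 = 22968 m³.

V ≈ 23000 m³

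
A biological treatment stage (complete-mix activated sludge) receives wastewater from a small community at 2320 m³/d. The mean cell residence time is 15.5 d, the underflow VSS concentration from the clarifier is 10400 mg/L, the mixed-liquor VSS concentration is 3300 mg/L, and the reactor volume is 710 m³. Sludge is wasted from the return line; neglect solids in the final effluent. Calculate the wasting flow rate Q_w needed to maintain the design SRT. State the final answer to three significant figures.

Q_w ≈ 14.5 m³/d

Wasting from the return line (neglecting effluent solids): Q_w = V·X / (θ_c·X_r) = 710.0 × 3300 / (15.5 × 10400) = 14.53 m³/d.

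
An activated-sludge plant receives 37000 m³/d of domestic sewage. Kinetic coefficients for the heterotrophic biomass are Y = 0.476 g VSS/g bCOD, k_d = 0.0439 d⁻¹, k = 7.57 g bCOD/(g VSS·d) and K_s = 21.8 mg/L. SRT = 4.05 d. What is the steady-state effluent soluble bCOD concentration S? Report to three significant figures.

S ≈ 1.91 mg/L

From the Monod/SRT balance for a CMAS, S = K_s·(1+k_d θ_c)/[θ_c·(Y k − k_d) − 1] = 21.8 × (1 + 0.0439 × 4.05) / [4.05 × (0.476 × 7.57 − 0.0439) − 1] = 25.68 / 13.42 = 1.914 mg/L.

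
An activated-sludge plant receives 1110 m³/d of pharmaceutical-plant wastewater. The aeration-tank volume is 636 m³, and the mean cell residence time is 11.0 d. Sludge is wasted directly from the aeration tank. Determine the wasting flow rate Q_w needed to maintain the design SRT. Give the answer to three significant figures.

Q_w ≈ 57.8 m³/d

Wasting from the aeration tank: Q_w = V / θ_c = 636.0 / 11.0 = 57.82 m³/d.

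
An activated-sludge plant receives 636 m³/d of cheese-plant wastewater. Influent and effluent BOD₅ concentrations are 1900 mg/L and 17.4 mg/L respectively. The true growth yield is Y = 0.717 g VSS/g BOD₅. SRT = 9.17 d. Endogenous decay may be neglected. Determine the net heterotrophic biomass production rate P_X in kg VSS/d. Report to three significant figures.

P_X ≈ 858 kg VSS/d

Since k_d ≈ 0, Y_obs = Y = 0.717 g VSS/g BOD₅.
Substrate removed = Q·(S₀ − S) = 636 m³/d × (1900 − 17.4) g/m³ = 1.2×10^6 g/d = 1197 kg/d.
Net biomass production P_X = Y_obs × Q·(S₀ − S) = 0.7170 × 1197 = 858.5 kg VSS/d.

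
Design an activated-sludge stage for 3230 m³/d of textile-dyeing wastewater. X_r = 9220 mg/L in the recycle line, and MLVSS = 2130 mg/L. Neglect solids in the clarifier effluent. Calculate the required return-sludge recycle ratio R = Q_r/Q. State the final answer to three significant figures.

R = Q_r/Q = X/(X_r − X) = 2130 / (9220 − 2130) = 0.3004.

R ≈ 0.300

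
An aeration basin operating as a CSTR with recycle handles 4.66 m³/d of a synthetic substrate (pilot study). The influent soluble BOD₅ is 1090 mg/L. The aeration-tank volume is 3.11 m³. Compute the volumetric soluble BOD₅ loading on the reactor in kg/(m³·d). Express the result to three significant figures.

L_v ≈ 1.63 kg soluble BOD₅/(m³·d)

Volumetric loading L_v = Q·S₀ / V = 4.66 × 1090 g/m³ / 3.110 m³ = 1633 g/(m³·d) = 1.633 kg soluble BOD₅/(m³·d).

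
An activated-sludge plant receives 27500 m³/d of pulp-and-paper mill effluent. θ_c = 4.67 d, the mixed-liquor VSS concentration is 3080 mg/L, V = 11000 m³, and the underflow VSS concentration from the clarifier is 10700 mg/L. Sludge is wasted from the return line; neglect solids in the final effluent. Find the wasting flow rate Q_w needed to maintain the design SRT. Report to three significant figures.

Q_w = (V·X)/(θ_c X_r) = 11000 × 3080 / (4.67 × 10700) = 678.0 m³/d.

Q_w ≈ 678 m³/d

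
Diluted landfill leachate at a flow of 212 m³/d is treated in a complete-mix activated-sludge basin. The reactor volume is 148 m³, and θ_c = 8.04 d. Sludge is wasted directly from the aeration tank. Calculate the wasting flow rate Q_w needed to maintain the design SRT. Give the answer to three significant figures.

Q_w ≈ 18.4 m³/d

For wasting at MLVSS concentration, Q_w = V/θ_c = 148.0/8.04 = 18.41 m³/d.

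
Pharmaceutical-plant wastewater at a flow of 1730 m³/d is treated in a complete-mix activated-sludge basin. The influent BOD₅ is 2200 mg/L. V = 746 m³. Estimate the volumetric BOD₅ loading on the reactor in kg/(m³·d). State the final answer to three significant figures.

L_v = Q S₀ / V = 1730 × 2200 × 10⁻³ / 746.0 = 5.102 kg/(m³·d).

L_v ≈ 5.10 kg BOD₅/(m³·d)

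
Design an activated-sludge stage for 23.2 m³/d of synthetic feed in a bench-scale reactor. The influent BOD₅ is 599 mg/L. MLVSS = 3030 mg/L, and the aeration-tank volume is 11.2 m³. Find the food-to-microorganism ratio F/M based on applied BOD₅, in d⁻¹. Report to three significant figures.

F/M ≈ 0.410 d⁻¹

Food-to-microorganism ratio F/M = Q S₀ / (V X) = 23.2 × 599 / (11.20 × 3030) = 0.4095 d⁻¹.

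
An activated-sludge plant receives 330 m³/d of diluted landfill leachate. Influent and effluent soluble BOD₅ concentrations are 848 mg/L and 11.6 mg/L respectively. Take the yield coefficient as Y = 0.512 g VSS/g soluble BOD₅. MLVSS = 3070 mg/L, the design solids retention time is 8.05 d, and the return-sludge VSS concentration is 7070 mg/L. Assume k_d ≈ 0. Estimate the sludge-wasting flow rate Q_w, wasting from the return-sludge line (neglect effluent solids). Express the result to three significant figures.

Q_w ≈ 20.0 m³/d

V·X = Y·Q·ΔS·θ_c gives V = 0.512 × 330 × (848 − 11.6) × 8.05 / 3070 = 370.6 m³.
Wasting from the return line (neglecting effluent solids): Q_w = V·X / (θ_c·X_r) = 370.6 × 3070 / (8.05 × 7070) = 19.99 m³/d.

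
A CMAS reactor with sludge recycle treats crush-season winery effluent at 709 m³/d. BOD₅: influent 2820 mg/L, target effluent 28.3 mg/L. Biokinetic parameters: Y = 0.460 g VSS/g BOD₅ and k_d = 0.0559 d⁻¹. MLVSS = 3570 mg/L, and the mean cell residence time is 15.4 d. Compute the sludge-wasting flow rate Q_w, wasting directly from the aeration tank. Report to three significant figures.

From the SRT design equation V = Y Q (S₀−S) θ_c / [X (1 + k_d θ_c)] = 0.460 × 709 × (2820 − 28.3) × 15.4 / [3570 × (1 + 0.0559 × 15.4)] = 1.4×10^7 / 6643 = 2111 m³.
Wasting from the aeration tank: Q_w = V / θ_c = 2111 / 15.4 = 137.1 m³/d.

Q_w ≈ 137 m³/d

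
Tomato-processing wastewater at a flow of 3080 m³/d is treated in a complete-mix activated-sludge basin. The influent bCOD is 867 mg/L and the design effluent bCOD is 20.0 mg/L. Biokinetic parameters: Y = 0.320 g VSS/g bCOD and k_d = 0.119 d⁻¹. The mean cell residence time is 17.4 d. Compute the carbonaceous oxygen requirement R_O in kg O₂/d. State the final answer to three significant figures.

R_O ≈ 2220 kg O₂/d

Correct the yield for decay: Y_obs = Y/(1 + k_d θ_c) = 0.320 / (1 + 0.119 × 17.4) = 0.320 / 3.071 = 0.1042.
Q·(S₀ − S) = 3080 × (867 − 20.0) × 10⁻³ = 2609 kg/d removed.
Biomass synthesised: P_X = Y_obs × 2609 = 271.9 kg VSS/d.
Carbonaceous O₂ demand = substrate oxidised − cell-mass equivalent = 2609 − 1.42 × 271.9 = 2223 kg O₂/d.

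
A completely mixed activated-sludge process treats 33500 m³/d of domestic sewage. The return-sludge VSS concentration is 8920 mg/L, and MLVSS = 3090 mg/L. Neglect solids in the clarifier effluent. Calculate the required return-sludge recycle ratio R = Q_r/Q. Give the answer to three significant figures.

R ≈ 0.530

R = Q_r/Q = X/(X_r − X) = 3090 / (8920 − 3090) = 0.5300.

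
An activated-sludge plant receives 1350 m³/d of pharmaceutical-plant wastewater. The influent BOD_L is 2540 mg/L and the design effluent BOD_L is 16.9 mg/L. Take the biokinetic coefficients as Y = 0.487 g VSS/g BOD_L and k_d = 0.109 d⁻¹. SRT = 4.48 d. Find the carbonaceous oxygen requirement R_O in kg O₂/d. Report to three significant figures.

Y_obs = Y / (1 + k_d θ_c) = 0.487 / (1 + 0.109 × 4.48) = 0.487 / 1.488 = 0.3272.
Mass of BOD_L removed per day: Q(S₀ − S) = 1350 × 2523 g/m³ = 3406 kg/d.
P_X = Y_obs·Q·(S₀ − S) = 0.3272 × 3406 = 1115 kg VSS/d.
R_O = Q·(S₀ − S) − 1.42·P_X = 3406 − 1.42 × 1115 = 1824 kg O₂/d.

R_O ≈ 1820 kg O₂/d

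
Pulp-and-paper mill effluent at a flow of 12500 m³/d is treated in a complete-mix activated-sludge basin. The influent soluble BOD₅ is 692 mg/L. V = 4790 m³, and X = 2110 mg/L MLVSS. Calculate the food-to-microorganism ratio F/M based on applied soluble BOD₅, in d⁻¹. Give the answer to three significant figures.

F/M ≈ 0.856 d⁻¹

F/M = applied load / biomass = Q·S₀/(V·X) = 12500 × 692 / (4790 × 2110) = 0.8559 d⁻¹.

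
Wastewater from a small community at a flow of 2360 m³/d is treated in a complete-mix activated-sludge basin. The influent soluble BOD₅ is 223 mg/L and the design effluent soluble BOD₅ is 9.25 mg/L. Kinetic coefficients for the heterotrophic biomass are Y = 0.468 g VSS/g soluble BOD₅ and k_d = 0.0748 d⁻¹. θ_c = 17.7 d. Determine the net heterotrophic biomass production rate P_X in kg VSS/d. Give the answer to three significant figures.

P_X ≈ 102 kg VSS/d

Observed yield with endogenous decay: Y_obs = Y / (1 + k_d·θ_c) = 0.468 / (1 + 0.0748 × 17.7) = 0.468 / 2.324 = 0.2014 g VSS/g soluble BOD₅.
ΔS = 223 − 9.25 = 213.8 mg/L, so the substrate removal rate is 2360 × 213.8/1000 = 504.4 kg soluble BOD₅/d.
So the net sludge growth is P_X = 0.2014 × 504.4 = 101.6 kg VSS/d.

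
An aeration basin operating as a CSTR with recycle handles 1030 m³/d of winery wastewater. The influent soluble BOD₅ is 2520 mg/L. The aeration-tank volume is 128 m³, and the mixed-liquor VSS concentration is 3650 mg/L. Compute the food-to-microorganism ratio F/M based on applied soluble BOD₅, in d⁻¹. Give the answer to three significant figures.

F/M ≈ 5.56 d⁻¹

Food-to-microorganism ratio F/M = Q S₀ / (V X) = 1030 × 2520 / (128.0 × 3650) = 5.556 d⁻¹.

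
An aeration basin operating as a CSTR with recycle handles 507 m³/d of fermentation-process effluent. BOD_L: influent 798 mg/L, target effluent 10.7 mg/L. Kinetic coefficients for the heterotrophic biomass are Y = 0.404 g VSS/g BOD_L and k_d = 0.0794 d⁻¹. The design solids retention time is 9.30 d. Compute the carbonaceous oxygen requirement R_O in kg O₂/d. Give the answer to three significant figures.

Observed yield with endogenous decay: Y_obs = Y / (1 + k_d·θ_c) = 0.404 / (1 + 0.0794 × 9.30) = 0.404 / 1.738 = 0.2324 g VSS/g BOD_L.
Mass of BOD_L removed per day: Q(S₀ − S) = 507 × 787.3 g/m³ = 399.2 kg/d.
Net sludge production P_X = 0.2324 × 399.2 = 92.76 kg VSS/d.
R_O = Q·(S₀ − S) − 1.42·P_X = 399.2 − 1.42 × 92.76 = 267.4 kg O₂/d.

R_O ≈ 267 kg O₂/d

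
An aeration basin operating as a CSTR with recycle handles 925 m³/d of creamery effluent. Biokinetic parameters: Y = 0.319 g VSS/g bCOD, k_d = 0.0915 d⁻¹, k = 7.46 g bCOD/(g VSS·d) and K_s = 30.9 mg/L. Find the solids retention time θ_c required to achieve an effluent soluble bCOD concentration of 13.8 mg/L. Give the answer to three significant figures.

θ_c ≈ 1.55 d

At the target effluent, Y k S/(K_s+S) = 0.319×7.46×13.8/44.70 = 0.7347 d⁻¹.
θ_c = 1/(μ − k_d) = 1/(0.7347 − 0.0915) = 1/0.6432 = 1.555 d.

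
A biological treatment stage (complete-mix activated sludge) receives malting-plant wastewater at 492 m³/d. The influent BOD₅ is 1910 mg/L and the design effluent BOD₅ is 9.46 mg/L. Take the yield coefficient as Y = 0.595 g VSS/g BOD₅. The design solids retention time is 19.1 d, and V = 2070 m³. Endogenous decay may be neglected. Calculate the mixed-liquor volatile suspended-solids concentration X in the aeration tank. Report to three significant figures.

X ≈ 5130 mg/L

Without decay, X = Y Q (S₀−S) θ_c / V = 0.595 × 492 × (1910 − 9.46) × 19.1 / 2070 = 5134 mg/L.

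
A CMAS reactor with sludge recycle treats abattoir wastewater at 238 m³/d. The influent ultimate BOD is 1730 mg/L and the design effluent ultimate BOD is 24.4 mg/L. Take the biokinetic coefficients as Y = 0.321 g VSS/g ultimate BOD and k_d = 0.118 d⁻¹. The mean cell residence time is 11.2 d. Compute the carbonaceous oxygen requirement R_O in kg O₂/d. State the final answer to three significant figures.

Observed yield with endogenous decay: Y_obs = Y / (1 + k_d·θ_c) = 0.321 / (1 + 0.118 × 11.2) = 0.321 / 2.322 = 0.1383 g VSS/g ultimate BOD.
Mass of ultimate BOD removed per day: Q(S₀ − S) = 238 × 1706 g/m³ = 405.9 kg/d.
Net sludge production P_X = 0.1383 × 405.9 = 56.13 kg VSS/d.
R_O = Q·(S₀ − S) − 1.42·P_X = 405.9 − 1.42 × 56.13 = 326.2 kg O₂/d.

R_O ≈ 326 kg O₂/d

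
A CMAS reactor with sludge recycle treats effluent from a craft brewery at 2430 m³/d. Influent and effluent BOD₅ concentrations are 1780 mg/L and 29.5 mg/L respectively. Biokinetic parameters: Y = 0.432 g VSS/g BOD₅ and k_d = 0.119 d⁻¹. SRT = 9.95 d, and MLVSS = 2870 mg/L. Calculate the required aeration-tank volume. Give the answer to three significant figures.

Rearranging the biomass balance for a CMAS with decay, V = Y·Q·ΔS·θ_c / [X·(1+k_d θ_c)] = 0.432 × 2430 × (1780 − 29.5) × 9.95 / [2870 × (1 + 0.119 × 9.95)] = 1.83×10^7 / 6268 = 2917 m³.

V ≈ 2920 m³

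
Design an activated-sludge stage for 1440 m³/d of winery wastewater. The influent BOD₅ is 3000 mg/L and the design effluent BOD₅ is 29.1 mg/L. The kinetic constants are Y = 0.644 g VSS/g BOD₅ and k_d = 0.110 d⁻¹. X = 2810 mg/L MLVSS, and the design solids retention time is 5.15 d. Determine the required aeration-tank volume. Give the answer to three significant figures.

Rearranging the biomass balance for a CMAS with decay, V = Y·Q·ΔS·θ_c / [X·(1+k_d θ_c)] = 0.644 × 1440 × (3000 − 29.1) × 5.15 / [2810 × (1 + 0.110 × 5.15)] = 1.42×10^7 / 4402 = 3223 m³.

V ≈ 3220 m³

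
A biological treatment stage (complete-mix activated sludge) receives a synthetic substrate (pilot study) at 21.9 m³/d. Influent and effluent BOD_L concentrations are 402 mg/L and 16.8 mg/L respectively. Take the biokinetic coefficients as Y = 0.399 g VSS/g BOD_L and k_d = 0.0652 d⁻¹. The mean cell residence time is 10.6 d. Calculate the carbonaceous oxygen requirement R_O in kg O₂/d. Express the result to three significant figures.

The observed yield is Y_obs = Y/(1 + k_d·θ_c) = 0.399 / (1 + 0.0652 × 10.6) = 0.399 / 1.691 = 0.2359 g VSS per g BOD_L removed.
Substrate removed = Q·(S₀ − S) = 21.9 m³/d × (402 − 16.8) g/m³ = 8.44×10^3 g/d = 8.436 kg/d.
Biomass synthesised: P_X = Y_obs × 8.436 = 1.990 kg VSS/d.
Carbonaceous O₂ demand = substrate oxidised − cell-mass equivalent = 8.436 − 1.42 × 1.990 = 5.610 kg O₂/d.

R_O ≈ 5.61 kg O₂/d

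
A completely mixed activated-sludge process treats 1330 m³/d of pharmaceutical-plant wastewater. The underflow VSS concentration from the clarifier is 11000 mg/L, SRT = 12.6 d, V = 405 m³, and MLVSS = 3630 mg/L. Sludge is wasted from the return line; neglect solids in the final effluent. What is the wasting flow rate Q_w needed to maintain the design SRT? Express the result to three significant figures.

Wasting from the return line (neglecting effluent solids): Q_w = V·X / (θ_c·X_r) = 405.0 × 3630 / (12.6 × 11000) = 10.61 m³/d.

Q_w ≈ 10.6 m³/d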